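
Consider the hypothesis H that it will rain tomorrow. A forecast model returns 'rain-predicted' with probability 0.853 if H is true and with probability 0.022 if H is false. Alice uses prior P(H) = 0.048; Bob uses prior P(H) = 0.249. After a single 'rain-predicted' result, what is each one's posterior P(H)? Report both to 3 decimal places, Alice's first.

Alice: 0.662; Bob: 0.928

P('+'|H) = 0.853, P('+'|¬H) = 0.022.
Alice: numerator 0.853·0.048 = 0.040944; evidence = 0.040944+0.022·0.952 = 0.061888; posterior = 0.662.
Bob: numerator 0.853·0.249 = 0.21240; evidence = 0.21240+0.022·0.751 = 0.22892; posterior = 0.928.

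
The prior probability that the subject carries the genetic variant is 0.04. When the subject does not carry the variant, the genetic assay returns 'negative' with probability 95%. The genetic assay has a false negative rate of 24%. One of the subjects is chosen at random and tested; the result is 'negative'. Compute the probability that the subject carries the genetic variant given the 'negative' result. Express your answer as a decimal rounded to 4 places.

Write H for 'the subject carries the genetic variant'. Prior odds H:¬H = 0.04/0.96 = 0.041667. For the 'negative' outcome, the likelihood ratio is 0.24/0.95 = 0.25263.
Posterior odds = 0.041667 × 0.25263 = 0.010526, so P(H|E) = 0.010526/(1+0.010526) = 0.0104.

P(H | E) ≈ 0.0104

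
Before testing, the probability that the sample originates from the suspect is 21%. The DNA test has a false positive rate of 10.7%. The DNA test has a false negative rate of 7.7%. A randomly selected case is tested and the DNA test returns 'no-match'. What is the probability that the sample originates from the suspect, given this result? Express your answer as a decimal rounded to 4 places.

P(H | E) ≈ 0.0224

Let H be the event that the sample originates from the suspect. P(H) = 0.21, so P(¬H) = 0.79. With E the 'no-match' result, P(E|H) = 0.077 and P(E|¬H) = 0.893.
P(E) = 0.077·0.21 + 0.893·0.79 = 0.016170 + 0.70547 = 0.72164.
By Bayes' theorem, P(H|E) = 0.016170 / 0.72164 = 0.0224.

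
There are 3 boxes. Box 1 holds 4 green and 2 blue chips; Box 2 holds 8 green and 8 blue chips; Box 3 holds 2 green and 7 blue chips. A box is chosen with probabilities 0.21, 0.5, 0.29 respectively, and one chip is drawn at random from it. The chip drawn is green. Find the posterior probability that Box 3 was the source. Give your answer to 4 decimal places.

Tabulate prior·likelihood by source: [1] prior 0.21, lik 0.6667, product 0.1400; [2] prior 0.5, lik 0.5, product 0.2500; [3] prior 0.29, lik 0.2222, product 0.06444.
Normalizing constant = 0.45444; the posterior for Box 3 is its product over the sum, 0.06444/0.45444 = 0.1418.

Posterior probability ≈ 0.1418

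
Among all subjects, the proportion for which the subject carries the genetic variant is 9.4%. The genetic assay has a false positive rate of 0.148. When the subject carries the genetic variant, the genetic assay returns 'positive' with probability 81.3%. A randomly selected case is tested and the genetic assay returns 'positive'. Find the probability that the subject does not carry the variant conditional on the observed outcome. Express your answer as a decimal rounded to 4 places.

Write H for 'the subject carries the genetic variant'. Prior odds H:¬H = 0.094/0.906 = 0.10375. For the 'positive' outcome, the likelihood ratio is 0.813/0.148 = 5.4932.
Posterior odds = 0.10375 × 5.4932 = 0.56994, so P(H|E) = 0.56994/(1+0.56994) = 0.3630. Then P(¬H|E) = 1 − 0.3630 = 0.6370.

P(¬H | E) ≈ 0.6370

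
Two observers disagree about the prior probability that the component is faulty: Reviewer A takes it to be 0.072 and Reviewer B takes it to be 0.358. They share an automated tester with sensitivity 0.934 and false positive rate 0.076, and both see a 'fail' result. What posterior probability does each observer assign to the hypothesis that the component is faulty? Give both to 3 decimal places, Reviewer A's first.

Reviewer A: 0.488; Reviewer B: 0.873

P('+'|H) = 0.934, P('+'|¬H) = 0.076.
Reviewer A: numerator 0.934·0.072 = 0.067248; evidence = 0.067248+0.076·0.928 = 0.13778; posterior = 0.488.
Reviewer B: numerator 0.934·0.358 = 0.33437; evidence = 0.33437+0.076·0.642 = 0.38316; posterior = 0.873.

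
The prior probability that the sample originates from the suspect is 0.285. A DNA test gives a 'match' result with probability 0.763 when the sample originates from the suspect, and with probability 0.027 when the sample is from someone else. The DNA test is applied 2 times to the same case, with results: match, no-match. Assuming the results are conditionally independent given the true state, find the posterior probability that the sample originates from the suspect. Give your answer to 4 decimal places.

Posterior P(H) ≈ 0.7329

Let H be the event that the sample originates from the suspect; start with P(H) = 0.285. P('match'|H) = 0.763, P('match'|¬H) = 0.027.
Update on result 1 ('match'): P(H) ← 0.763·0.2850 / (0.763·0.2850 + 0.027·0.7150) = 0.21745/0.23676 = 0.9185.
Update on result 2 ('no-match'): P(H) ← 0.237·0.9185 / (0.237·0.9185 + 0.973·0.0815) = 0.21768/0.29701 = 0.7329.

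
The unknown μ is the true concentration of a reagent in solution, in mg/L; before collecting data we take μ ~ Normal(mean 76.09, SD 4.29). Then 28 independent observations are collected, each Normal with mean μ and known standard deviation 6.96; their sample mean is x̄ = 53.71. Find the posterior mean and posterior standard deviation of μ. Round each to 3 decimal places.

Prior precision 1/τ₀² = 1/4.29² = 0.0543357; data precision n/σ² = 28/6.96² = 0.578016.
Posterior precision = 0.0543357 + 0.578016 = 0.632351, giving posterior SD = 1/√0.632351 = 1.258.
Posterior mean = (0.0543357·76.09 + 0.578016·53.71) / 0.632351 = 55.633.

Posterior mean ≈ 55.633; posterior SD ≈ 1.258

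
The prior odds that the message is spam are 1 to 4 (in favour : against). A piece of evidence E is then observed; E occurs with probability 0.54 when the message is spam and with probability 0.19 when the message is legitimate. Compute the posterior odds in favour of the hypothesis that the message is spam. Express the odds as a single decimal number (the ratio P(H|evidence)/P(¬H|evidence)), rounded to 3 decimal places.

Posterior odds ≈ 0.711

Prior odds = 1/4 = 0.25000.
Likelihood ratio for E = 0.54/0.19 = 2.8421.
Posterior odds = prior odds × LR = 0.71053.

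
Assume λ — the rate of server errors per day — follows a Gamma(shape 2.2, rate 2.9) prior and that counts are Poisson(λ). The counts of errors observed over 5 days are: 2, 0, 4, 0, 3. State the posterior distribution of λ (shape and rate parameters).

Posterior: Gamma(shape=11.2, rate=7.9)

The Poisson likelihood adds the total count to the shape and the number of exposure periods to the rate. Here ∑xᵢ = 9 and n = 5, so shape 2.2→11.2 and rate 2.9→7.9.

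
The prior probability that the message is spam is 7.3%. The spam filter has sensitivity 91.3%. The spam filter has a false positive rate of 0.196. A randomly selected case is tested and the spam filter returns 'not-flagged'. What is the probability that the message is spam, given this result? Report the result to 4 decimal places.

P(H | E) ≈ 0.0084

Write H for 'the message is spam'. Prior odds H:¬H = 0.073/0.927 = 0.078749. For the 'not-flagged' outcome, the likelihood ratio is 0.087/0.804 = 0.10821.
Posterior odds = 0.078749 × 0.10821 = 0.0085213, so P(H|E) = 0.0085213/(1+0.0085213) = 0.0084.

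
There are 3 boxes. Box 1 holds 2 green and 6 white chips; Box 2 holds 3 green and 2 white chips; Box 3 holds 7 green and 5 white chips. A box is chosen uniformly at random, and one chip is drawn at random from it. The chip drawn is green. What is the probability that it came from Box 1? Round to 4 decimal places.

Tabulate prior·likelihood by source: [1] prior 0.333333, lik 0.25, product 0.08333; [2] prior 0.333333, lik 0.6, product 0.2000; [3] prior 0.333333, lik 0.5833, product 0.1944.
Normalizing constant = 0.47778; the posterior for Box 1 is its product over the sum, 0.08333/0.47778 = 0.1744.

Posterior probability ≈ 0.1744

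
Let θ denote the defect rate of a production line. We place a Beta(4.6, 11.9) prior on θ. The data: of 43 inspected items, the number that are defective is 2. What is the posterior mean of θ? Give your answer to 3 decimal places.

Observing 2 successes and 41 failures updates Beta(4.6, 11.9) by adding the success and failure counts to the two shape parameters: α = 4.6+2 = 6.6, β = 11.9+41 = 52.9.
Posterior mean = α/(α+β) = 6.6/59.5 = 0.111.

Posterior mean ≈ 0.111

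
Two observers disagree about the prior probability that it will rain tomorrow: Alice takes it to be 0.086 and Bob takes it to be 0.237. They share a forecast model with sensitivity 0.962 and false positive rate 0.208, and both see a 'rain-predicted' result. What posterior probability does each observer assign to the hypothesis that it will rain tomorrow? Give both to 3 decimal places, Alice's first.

Alice: 0.303; Bob: 0.590

The likelihood ratio for a 'rain-predicted' result is 0.962/0.208 = 4.6250.
Alice: prior odds 0.086/0.914 = 0.094092; posterior odds 0.43518; posterior probability 0.303.
Bob: prior odds 0.237/0.763 = 0.31062; posterior odds 1.4366; posterior probability 0.590.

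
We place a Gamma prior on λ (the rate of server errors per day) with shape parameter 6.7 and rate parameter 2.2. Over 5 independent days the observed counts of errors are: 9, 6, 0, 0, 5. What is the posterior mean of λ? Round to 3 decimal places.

Posterior mean ≈ 3.708

Total count ∑xᵢ = 20 over n = 5 days.
Gamma is conjugate to the Poisson likelihood: posterior is Gamma(shape = 6.7+20 = 26.7, rate = 2.2+5 = 7.2).
Posterior mean = shape/rate = 26.7/7.2 = 3.708.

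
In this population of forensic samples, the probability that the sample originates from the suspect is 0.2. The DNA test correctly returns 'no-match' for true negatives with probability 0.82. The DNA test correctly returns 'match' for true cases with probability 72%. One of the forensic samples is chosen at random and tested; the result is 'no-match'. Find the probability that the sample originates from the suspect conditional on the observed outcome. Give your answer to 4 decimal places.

P(H | E) ≈ 0.0787

Let H be the event that the sample originates from the suspect. P(H) = 0.2, so P(¬H) = 0.8. With E the 'no-match' result, P(E|H) = 0.28 and P(E|¬H) = 0.82.
P(E) = 0.28·0.2 + 0.82·0.8 = 0.056000 + 0.65600 = 0.71200.
By Bayes' theorem, P(H|E) = 0.056000 / 0.71200 = 0.0787.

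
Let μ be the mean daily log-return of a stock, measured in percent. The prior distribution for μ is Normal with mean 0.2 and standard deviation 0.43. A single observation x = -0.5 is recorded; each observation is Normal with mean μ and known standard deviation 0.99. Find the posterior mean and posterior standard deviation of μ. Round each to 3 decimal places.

Posterior mean ≈ 0.089; posterior SD ≈ 0.394

With known σ, the Normal prior is conjugate. Weight on the data is w = (n/σ²)/(n/σ² + 1/τ₀²) = 1.02030/(1.02030+5.40833) = 0.15871.
Posterior mean = w·x̄ + (1−w)·μ₀ = 0.15871·-0.5 + 0.84129·0.2 = 0.089. Posterior variance = 1/(1.02030+5.40833) = 0.155554, so SD = 0.394.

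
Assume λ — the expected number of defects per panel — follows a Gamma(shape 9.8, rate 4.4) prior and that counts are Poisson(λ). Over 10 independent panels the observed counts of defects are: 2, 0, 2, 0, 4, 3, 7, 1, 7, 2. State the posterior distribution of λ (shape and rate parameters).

The Poisson likelihood adds the total count to the shape and the number of exposure periods to the rate. Here ∑xᵢ = 28 and n = 10, so shape 9.8→37.8 and rate 4.4→14.4.

Posterior: Gamma(shape=37.8, rate=14.4)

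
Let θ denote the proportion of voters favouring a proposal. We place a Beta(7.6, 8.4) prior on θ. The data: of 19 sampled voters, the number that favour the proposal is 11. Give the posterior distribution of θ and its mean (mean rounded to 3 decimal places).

Posterior: Beta(18.6, 16.4); mean ≈ 0.531

Observing 11 successes and 8 failures updates Beta(7.6, 8.4) by adding the success and failure counts to the two shape parameters: α = 7.6+11 = 18.6, β = 8.4+8 = 16.4.
Posterior mean = α/(α+β) = 18.6/35 = 0.531.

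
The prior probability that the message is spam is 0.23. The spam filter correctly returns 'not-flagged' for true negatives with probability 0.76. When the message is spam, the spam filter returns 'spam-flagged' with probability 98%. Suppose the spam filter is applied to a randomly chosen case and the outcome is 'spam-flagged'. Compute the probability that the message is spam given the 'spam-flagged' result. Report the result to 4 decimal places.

Let H be the event that the message is spam. P(H) = 0.23, so P(¬H) = 0.77. With E the 'spam-flagged' result, P(E|H) = 0.98 and P(E|¬H) = 0.24.
P(E) = 0.98·0.23 + 0.24·0.77 = 0.22540 + 0.18480 = 0.41020.
By Bayes' theorem, P(H|E) = 0.22540 / 0.41020 = 0.5495.

P(H | E) ≈ 0.5495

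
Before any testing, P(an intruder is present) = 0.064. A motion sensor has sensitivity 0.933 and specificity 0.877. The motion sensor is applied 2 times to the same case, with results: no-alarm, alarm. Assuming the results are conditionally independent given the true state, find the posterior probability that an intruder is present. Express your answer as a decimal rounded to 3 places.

Let H be the event that an intruder is present; start with P(H) = 0.064. P('alarm'|H) = 0.933, P('alarm'|¬H) = 0.123.
Update on result 1 ('no-alarm'): P(H) ← 0.067·0.0640 / (0.067·0.0640 + 0.877·0.9360) = 0.0042880/0.82516 = 0.0052.
Update on result 2 ('alarm'): P(H) ← 0.933·0.0052 / (0.933·0.0052 + 0.123·0.9948) = 0.0048484/0.12721 = 0.0381.

Posterior P(H) ≈ 0.038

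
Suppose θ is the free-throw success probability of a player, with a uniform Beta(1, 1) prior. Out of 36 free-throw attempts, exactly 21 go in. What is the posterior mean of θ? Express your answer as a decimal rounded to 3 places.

Posterior mean ≈ 0.579

Observing 21 successes and 15 failures updates Beta(1, 1) by adding the success and failure counts to the two shape parameters: α = 1+21 = 22, β = 1+15 = 16.
Posterior mean = α/(α+β) = 22/38 = 0.579.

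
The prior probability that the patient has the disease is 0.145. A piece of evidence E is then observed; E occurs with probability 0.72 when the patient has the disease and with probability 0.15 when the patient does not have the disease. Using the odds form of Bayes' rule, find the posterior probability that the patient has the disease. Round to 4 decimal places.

Posterior probability ≈ 0.4487

Prior odds = 0.145/(1−0.145) = 0.16959.
Likelihood ratio for E = 0.72/0.15 = 4.8000.
Posterior odds = prior odds × LR = 0.81404.
Posterior probability = odds/(1+odds) = 0.81404/1.8140 = 0.4487.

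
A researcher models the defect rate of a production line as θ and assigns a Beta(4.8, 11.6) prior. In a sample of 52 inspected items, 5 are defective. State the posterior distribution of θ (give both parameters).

Posterior: Beta(9.8, 58.6)

Observing 5 successes and 47 failures updates Beta(4.8, 11.6) by adding the success and failure counts to the two shape parameters: α = 4.8+5 = 9.8, β = 11.6+47 = 58.6.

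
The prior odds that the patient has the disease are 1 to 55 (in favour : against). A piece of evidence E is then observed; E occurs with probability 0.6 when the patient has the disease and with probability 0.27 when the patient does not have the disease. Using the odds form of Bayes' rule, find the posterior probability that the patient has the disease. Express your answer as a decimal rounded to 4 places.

Prior odds = 1/55 = 0.018182.
Likelihood ratio for E = 0.6/0.27 = 2.2222.
Posterior odds = prior odds × LR = 0.040404.
Posterior probability = odds/(1+odds) = 0.040404/1.0404 = 0.0388.

Posterior probability ≈ 0.0388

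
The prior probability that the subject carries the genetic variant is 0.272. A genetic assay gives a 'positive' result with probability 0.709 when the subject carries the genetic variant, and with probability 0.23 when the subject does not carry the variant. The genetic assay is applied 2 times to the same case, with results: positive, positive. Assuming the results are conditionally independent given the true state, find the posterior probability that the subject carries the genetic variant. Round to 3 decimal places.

Posterior P(H) ≈ 0.780

Let H be the event that the subject carries the genetic variant; start with P(H) = 0.272. P('positive'|H) = 0.709, P('positive'|¬H) = 0.23.
Update on result 1 ('positive'): P(H) ← 0.709·0.2720 / (0.709·0.2720 + 0.23·0.7280) = 0.19285/0.36029 = 0.5353.
Update on result 2 ('positive'): P(H) ← 0.709·0.5353 / (0.709·0.5353 + 0.23·0.4647) = 0.37950/0.48639 = 0.7802.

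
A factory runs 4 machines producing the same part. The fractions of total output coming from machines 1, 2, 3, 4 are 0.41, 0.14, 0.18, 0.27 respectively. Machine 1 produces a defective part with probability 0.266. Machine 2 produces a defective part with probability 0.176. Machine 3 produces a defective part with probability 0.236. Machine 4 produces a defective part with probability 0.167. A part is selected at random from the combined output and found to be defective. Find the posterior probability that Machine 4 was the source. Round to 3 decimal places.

Posterior probability ≈ 0.204

Tabulate prior·likelihood by source: [1] prior 0.41, lik 0.266, product 0.1091; [2] prior 0.14, lik 0.176, product 0.02464; [3] prior 0.18, lik 0.236, product 0.04248; [4] prior 0.27, lik 0.167, product 0.04509.
Normalizing constant = 0.22127; the posterior for Machine 4 is its product over the sum, 0.04509/0.22127 = 0.204.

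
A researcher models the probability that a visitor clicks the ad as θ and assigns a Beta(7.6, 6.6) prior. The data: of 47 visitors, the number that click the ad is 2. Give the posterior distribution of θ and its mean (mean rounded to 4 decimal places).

The binomial likelihood is conjugate to the Beta prior: with 2 successes and 45 failures, the posterior is Beta(7.6+2, 6.6+45) = Beta(9.6, 51.6).
E[θ | data] = 9.6/(9.6+51.6) = 0.1569.

Posterior: Beta(9.6, 51.6); mean ≈ 0.1569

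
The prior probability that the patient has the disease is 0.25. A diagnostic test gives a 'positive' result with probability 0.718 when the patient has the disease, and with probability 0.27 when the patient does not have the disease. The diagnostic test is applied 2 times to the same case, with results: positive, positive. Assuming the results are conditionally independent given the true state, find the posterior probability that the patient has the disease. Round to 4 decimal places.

Posterior P(H) ≈ 0.7021

With H the event that the patient has the disease, the joint likelihood of the observed sequence is P(data|H) = 0.718·0.718 = 0.51552 and P(data|¬H) = 0.27·0.27 = 0.072900.
Bayes: P(H|data) = 0.25·0.51552 / (0.25·0.51552 + 0.75·0.072900) = 0.12888/0.18356 = 0.7021.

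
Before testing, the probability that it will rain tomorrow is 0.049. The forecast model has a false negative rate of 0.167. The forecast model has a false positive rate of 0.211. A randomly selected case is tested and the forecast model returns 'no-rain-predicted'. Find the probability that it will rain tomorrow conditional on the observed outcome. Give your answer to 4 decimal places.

Write H for 'it will rain tomorrow'. Prior odds H:¬H = 0.049/0.951 = 0.051525. For the 'no-rain-predicted' outcome, the likelihood ratio is 0.167/0.789 = 0.21166.
Posterior odds = 0.051525 × 0.21166 = 0.010906, so P(H|E) = 0.010906/(1+0.010906) = 0.0108.

P(H | E) ≈ 0.0108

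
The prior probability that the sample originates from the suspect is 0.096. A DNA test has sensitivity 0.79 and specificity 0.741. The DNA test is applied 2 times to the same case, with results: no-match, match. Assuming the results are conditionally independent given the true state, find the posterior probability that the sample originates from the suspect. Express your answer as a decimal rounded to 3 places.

With H the event that the sample originates from the suspect, the joint likelihood of the observed sequence is P(data|H) = 0.21·0.79 = 0.16590 and P(data|¬H) = 0.741·0.259 = 0.19192.
Bayes: P(H|data) = 0.096·0.16590 / (0.096·0.16590 + 0.904·0.19192) = 0.015926/0.18942 = 0.0841.

Posterior P(H) ≈ 0.084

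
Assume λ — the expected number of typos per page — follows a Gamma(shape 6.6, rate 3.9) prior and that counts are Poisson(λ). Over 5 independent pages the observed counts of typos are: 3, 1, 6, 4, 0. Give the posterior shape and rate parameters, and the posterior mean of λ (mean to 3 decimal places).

Posterior: Gamma(shape=20.6, rate=8.9); mean ≈ 2.315

The Poisson likelihood adds the total count to the shape and the number of exposure periods to the rate. Here ∑xᵢ = 14 and n = 5, so shape 6.6→20.6 and rate 3.9→8.9.
Posterior mean = shape/rate = 20.6/8.9 = 2.315.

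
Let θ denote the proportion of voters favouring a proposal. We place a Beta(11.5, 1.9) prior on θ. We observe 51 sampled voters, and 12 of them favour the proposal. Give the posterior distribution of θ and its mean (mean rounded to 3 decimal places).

Observing 12 successes and 39 failures updates Beta(11.5, 1.9) by adding the success and failure counts to the two shape parameters: α = 11.5+12 = 23.5, β = 1.9+39 = 40.9.
Posterior mean = α/(α+β) = 23.5/64.4 = 0.365.

Posterior: Beta(23.5, 40.9); mean ≈ 0.365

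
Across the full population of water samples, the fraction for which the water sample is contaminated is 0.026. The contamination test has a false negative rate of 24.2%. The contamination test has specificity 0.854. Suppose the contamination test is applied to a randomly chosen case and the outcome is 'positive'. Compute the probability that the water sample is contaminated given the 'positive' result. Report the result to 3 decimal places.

P(H | E) ≈ 0.122

Let H be the event that the water sample is contaminated. P(H) = 0.026, so P(¬H) = 0.974. With E the 'positive' result, P(E|H) = 0.758 and P(E|¬H) = 0.146.
P(E) = 0.758·0.026 + 0.146·0.974 = 0.019708 + 0.14220 = 0.16191.
By Bayes' theorem, P(H|E) = 0.019708 / 0.16191 = 0.122.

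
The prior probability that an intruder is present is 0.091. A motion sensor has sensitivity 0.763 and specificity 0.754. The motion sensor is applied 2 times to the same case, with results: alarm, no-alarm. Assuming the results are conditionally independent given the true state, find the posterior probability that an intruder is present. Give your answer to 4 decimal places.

Posterior P(H) ≈ 0.0889

Let H be the event that an intruder is present; start with P(H) = 0.091. P('alarm'|H) = 0.763, P('alarm'|¬H) = 0.246.
Update on result 1 ('alarm'): P(H) ← 0.763·0.0910 / (0.763·0.0910 + 0.246·0.9090) = 0.069433/0.29305 = 0.2369.
Update on result 2 ('no-alarm'): P(H) ← 0.237·0.2369 / (0.237·0.2369 + 0.754·0.7631) = 0.056154/0.63150 = 0.0889.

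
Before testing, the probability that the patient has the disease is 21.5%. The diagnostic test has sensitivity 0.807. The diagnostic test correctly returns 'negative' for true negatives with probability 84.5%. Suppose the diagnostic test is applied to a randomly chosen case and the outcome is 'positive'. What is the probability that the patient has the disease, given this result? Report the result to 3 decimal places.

Let H be the event that the patient has the disease. P(H) = 0.215, so P(¬H) = 0.785. With E the 'positive' result, P(E|H) = 0.807 and P(E|¬H) = 0.155.
P(E) = 0.807·0.215 + 0.155·0.785 = 0.17351 + 0.12168 = 0.29518.
By Bayes' theorem, P(H|E) = 0.17351 / 0.29518 = 0.588.

P(H | E) ≈ 0.588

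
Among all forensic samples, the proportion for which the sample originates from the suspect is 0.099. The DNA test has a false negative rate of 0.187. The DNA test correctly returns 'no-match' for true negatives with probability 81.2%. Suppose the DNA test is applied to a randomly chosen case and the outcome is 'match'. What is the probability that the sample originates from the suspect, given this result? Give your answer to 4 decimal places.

Write H for 'the sample originates from the suspect'. Prior odds H:¬H = 0.099/0.901 = 0.10988. For the 'match' outcome, the likelihood ratio is 0.813/0.188 = 4.3245.
Posterior odds = 0.10988 × 4.3245 = 0.47516, so P(H|E) = 0.47516/(1+0.47516) = 0.3221.

P(H | E) ≈ 0.3221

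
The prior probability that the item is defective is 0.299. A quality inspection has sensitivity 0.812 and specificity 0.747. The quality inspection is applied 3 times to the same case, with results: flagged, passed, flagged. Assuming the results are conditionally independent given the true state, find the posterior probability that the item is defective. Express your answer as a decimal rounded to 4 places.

Posterior P(H) ≈ 0.5251

With H the event that the item is defective, the joint likelihood of the observed sequence is P(data|H) = 0.812·0.188·0.812 = 0.12396 and P(data|¬H) = 0.253·0.747·0.253 = 0.047815.
Bayes: P(H|data) = 0.299·0.12396 / (0.299·0.12396 + 0.701·0.047815) = 0.037063/0.070581 = 0.5251.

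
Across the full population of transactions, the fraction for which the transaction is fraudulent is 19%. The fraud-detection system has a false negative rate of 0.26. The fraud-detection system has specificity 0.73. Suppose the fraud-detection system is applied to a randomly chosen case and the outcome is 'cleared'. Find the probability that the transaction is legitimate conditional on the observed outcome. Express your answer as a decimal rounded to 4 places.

Write H for 'the transaction is fraudulent'. Prior odds H:¬H = 0.19/0.81 = 0.23457. For the 'cleared' outcome, the likelihood ratio is 0.26/0.73 = 0.35616.
Posterior odds = 0.23457 × 0.35616 = 0.083545, so P(H|E) = 0.083545/(1+0.083545) = 0.0771. Then P(¬H|E) = 1 − 0.0771 = 0.9229.

P(¬H | E) ≈ 0.9229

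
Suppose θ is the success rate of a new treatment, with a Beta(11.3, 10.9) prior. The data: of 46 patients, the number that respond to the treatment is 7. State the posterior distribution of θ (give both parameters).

Observing 7 successes and 39 failures updates Beta(11.3, 10.9) by adding the success and failure counts to the two shape parameters: α = 11.3+7 = 18.3, β = 10.9+39 = 49.9.

Posterior: Beta(18.3, 49.9)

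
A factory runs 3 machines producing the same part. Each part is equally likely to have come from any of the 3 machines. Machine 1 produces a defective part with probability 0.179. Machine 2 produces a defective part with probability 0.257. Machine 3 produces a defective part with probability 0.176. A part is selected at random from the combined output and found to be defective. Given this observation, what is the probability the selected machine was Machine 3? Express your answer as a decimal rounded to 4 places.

P(defective|M1) = 0.179; P(defective|M2) = 0.257; P(defective|M3) = 0.176.
Prior × likelihood for each source: 0.333333·0.179=0.05967, 0.333333·0.257=0.08567, 0.333333·0.176=0.05867. Summing gives P(defective) = 0.20400.
P(Machine 3 | defective) = 0.05867 / 0.20400 = 0.2876.

Posterior probability ≈ 0.2876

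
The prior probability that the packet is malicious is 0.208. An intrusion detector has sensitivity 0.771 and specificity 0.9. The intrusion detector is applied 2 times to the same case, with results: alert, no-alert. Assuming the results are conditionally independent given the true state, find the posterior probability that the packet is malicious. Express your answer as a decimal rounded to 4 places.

Let H be the event that the packet is malicious; start with P(H) = 0.208. P('alert'|H) = 0.771, P('alert'|¬H) = 0.1.
Update on result 1 ('alert'): P(H) ← 0.771·0.2080 / (0.771·0.2080 + 0.1·0.7920) = 0.16037/0.23957 = 0.6694.
Update on result 2 ('no-alert'): P(H) ← 0.229·0.6694 / (0.229·0.6694 + 0.9·0.3306) = 0.15329/0.45083 = 0.3400.

Posterior P(H) ≈ 0.3400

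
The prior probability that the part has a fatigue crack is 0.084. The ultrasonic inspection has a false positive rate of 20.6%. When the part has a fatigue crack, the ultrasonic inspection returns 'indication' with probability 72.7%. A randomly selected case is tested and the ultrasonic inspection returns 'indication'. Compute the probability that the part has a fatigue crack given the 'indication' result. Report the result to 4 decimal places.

Write H for 'the part has a fatigue crack'. Prior odds H:¬H = 0.084/0.916 = 0.091703. For the 'indication' outcome, the likelihood ratio is 0.727/0.206 = 3.5291.
Posterior odds = 0.091703 × 3.5291 = 0.32363, so P(H|E) = 0.32363/(1+0.32363) = 0.2445.

P(H | E) ≈ 0.2445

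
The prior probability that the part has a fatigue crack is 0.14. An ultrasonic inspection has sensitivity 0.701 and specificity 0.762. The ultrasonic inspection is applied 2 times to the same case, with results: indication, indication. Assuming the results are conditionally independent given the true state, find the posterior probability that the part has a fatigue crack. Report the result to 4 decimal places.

Let H be the event that the part has a fatigue crack; start with P(H) = 0.14. P('indication'|H) = 0.701, P('indication'|¬H) = 0.238.
Update on result 1 ('indication'): P(H) ← 0.701·0.1400 / (0.701·0.1400 + 0.238·0.8600) = 0.098140/0.30282 = 0.3241.
Update on result 2 ('indication'): P(H) ← 0.701·0.3241 / (0.701·0.3241 + 0.238·0.6759) = 0.22718/0.38805 = 0.5854.

Posterior P(H) ≈ 0.5854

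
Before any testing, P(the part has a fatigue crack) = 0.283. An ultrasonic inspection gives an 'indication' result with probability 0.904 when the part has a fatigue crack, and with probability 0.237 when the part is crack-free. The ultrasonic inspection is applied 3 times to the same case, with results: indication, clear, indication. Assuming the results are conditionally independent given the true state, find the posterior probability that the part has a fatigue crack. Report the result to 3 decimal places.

Let H be the event that the part has a fatigue crack; start with P(H) = 0.283. P('indication'|H) = 0.904, P('indication'|¬H) = 0.237.
Update on result 1 ('indication'): P(H) ← 0.904·0.2830 / (0.904·0.2830 + 0.237·0.7170) = 0.25583/0.42576 = 0.6009.
Update on result 2 ('clear'): P(H) ← 0.096·0.6009 / (0.096·0.6009 + 0.763·0.3991) = 0.057685/0.36221 = 0.1593.
Update on result 3 ('indication'): P(H) ← 0.904·0.1593 / (0.904·0.1593 + 0.237·0.8407) = 0.14397/0.34322 = 0.4195.

Posterior P(H) ≈ 0.419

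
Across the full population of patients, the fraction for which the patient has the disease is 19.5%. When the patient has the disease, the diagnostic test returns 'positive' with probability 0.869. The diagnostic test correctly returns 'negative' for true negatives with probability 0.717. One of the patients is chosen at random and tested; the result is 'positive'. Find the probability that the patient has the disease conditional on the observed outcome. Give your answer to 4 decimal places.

P(H | E) ≈ 0.4265

Write H for 'the patient has the disease'. Prior odds H:¬H = 0.195/0.805 = 0.24224. For the 'positive' outcome, the likelihood ratio is 0.869/0.283 = 3.0707.
Posterior odds = 0.24224 × 3.0707 = 0.74383, so P(H|E) = 0.74383/(1+0.74383) = 0.4265.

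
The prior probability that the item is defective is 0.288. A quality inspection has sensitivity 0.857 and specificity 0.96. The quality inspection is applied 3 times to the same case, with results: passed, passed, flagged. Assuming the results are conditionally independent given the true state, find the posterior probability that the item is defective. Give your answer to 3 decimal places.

With H the event that the item is defective, the joint likelihood of the observed sequence is P(data|H) = 0.143·0.143·0.857 = 0.017525 and P(data|¬H) = 0.96·0.96·0.04 = 0.036864.
Bayes: P(H|data) = 0.288·0.017525 / (0.288·0.017525 + 0.712·0.036864) = 0.0050471/0.031294 = 0.1613.

Posterior P(H) ≈ 0.161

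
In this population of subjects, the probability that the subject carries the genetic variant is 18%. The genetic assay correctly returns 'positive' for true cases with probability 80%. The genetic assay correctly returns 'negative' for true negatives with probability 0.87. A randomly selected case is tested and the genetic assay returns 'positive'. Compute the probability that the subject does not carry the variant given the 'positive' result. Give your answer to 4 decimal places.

P(¬H | E) ≈ 0.4254

Write H for 'the subject carries the genetic variant'. Prior odds H:¬H = 0.18/0.82 = 0.21951. For the 'positive' outcome, the likelihood ratio is 0.8/0.13 = 6.1538.
Posterior odds = 0.21951 × 6.1538 = 1.3508, so P(H|E) = 1.3508/(1+1.3508) = 0.5746. Then P(¬H|E) = 1 − 0.5746 = 0.4254.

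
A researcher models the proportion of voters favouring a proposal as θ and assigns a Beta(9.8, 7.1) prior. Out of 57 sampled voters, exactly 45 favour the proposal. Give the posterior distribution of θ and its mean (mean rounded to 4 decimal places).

Posterior: Beta(54.8, 19.1); mean ≈ 0.7415

The binomial likelihood is conjugate to the Beta prior: with 45 successes and 12 failures, the posterior is Beta(9.8+45, 7.1+12) = Beta(54.8, 19.1).
Posterior mean = α/(α+β) = 54.8/73.9 = 0.7415.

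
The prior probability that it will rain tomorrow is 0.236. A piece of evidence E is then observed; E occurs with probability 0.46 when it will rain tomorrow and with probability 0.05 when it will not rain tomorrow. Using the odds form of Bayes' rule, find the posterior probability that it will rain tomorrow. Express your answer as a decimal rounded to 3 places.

Posterior probability ≈ 0.740

Prior odds = 0.236/(1−0.236) = 0.30890.
Likelihood ratio for E = 0.46/0.05 = 9.2000.
Posterior odds = prior odds × LR = 2.8419.
Posterior probability = odds/(1+odds) = 2.8419/3.8419 = 0.740.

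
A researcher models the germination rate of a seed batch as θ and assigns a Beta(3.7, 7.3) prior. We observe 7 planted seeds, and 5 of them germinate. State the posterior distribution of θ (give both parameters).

Posterior: Beta(8.7, 9.3)

Observing 5 successes and 2 failures updates Beta(3.7, 7.3) by adding the success and failure counts to the two shape parameters: α = 3.7+5 = 8.7, β = 7.3+2 = 9.3.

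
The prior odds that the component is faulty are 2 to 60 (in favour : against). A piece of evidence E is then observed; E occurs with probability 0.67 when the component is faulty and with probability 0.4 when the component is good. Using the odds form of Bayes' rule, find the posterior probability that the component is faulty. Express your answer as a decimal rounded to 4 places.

Prior odds = 2/60 = 0.033333. In log-odds, ln(0.033333) = -3.4012.
Add log likelihood ratio: ln(1.6750) = 0.51581.
Posterior log-odds = -2.8854, so posterior odds = exp(-2.8854) = 0.055833. Converting, P(H|E) = 0.055833/1.0558 = 0.0529.

Posterior probability ≈ 0.0529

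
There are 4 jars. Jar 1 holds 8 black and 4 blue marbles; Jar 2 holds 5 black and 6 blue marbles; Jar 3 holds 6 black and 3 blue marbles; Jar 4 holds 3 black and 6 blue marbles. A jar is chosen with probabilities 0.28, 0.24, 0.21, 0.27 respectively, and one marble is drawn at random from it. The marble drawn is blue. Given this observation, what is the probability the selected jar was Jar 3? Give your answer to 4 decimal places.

Posterior probability ≈ 0.1476

Tabulate prior·likelihood by source: [1] prior 0.28, lik 0.3333, product 0.09333; [2] prior 0.24, lik 0.5455, product 0.1309; [3] prior 0.21, lik 0.3333, product 0.07000; [4] prior 0.27, lik 0.6667, product 0.1800.
Normalizing constant = 0.47424; the posterior for Jar 3 is its product over the sum, 0.07000/0.47424 = 0.1476.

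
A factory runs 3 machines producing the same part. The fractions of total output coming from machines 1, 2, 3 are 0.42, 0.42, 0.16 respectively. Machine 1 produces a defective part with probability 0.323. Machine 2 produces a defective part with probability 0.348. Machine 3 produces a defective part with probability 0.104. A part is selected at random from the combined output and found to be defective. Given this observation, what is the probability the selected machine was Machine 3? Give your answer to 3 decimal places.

Posterior probability ≈ 0.056

Tabulate prior·likelihood by source: [1] prior 0.42, lik 0.323, product 0.1357; [2] prior 0.42, lik 0.348, product 0.1462; [3] prior 0.16, lik 0.104, product 0.01664.
Normalizing constant = 0.29846; the posterior for Machine 3 is its product over the sum, 0.01664/0.29846 = 0.056.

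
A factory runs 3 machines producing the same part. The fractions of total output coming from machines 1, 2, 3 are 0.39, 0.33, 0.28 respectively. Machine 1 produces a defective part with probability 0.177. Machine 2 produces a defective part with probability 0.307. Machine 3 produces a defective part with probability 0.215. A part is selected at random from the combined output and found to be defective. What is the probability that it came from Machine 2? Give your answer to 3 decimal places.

Tabulate prior·likelihood by source: [1] prior 0.39, lik 0.177, product 0.06903; [2] prior 0.33, lik 0.307, product 0.1013; [3] prior 0.28, lik 0.215, product 0.06020.
Normalizing constant = 0.23054; the posterior for Machine 2 is its product over the sum, 0.1013/0.23054 = 0.439.

Posterior probability ≈ 0.439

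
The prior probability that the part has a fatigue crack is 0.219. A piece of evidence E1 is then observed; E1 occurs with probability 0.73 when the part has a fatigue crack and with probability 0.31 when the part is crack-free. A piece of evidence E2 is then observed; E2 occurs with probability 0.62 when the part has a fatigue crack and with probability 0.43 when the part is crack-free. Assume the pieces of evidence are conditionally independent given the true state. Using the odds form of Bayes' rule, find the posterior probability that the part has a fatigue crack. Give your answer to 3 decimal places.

Posterior probability ≈ 0.488

Prior odds = 0.219/(1−0.219) = 0.28041. In log-odds, ln(0.28041) = -1.2715.
Add log likelihood ratios: ln(2.3548) + ln(1.4419) = 1.2224.
Posterior log-odds = -0.049097, so posterior odds = exp(-0.049097) = 0.95209. Converting, P(H|E) = 0.95209/1.9521 = 0.488.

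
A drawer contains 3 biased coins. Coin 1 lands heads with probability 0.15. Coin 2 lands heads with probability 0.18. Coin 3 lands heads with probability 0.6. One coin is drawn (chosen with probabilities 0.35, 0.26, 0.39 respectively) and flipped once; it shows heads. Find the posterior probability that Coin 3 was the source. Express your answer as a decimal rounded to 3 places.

Posterior probability ≈ 0.702

Tabulate prior·likelihood by source: [1] prior 0.35, lik 0.15, product 0.05250; [2] prior 0.26, lik 0.18, product 0.04680; [3] prior 0.39, lik 0.6, product 0.2340.
Normalizing constant = 0.33330; the posterior for Coin 3 is its product over the sum, 0.2340/0.33330 = 0.702.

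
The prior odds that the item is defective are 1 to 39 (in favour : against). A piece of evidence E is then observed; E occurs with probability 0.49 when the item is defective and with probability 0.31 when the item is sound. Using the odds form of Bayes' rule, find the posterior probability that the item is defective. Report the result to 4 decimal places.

Prior odds = 1/39 = 0.025641.
Likelihood ratio for E = 0.49/0.31 = 1.5806.
Posterior odds = prior odds × LR = 0.040529.
Posterior probability = odds/(1+odds) = 0.040529/1.0405 = 0.0390.

Posterior probability ≈ 0.0390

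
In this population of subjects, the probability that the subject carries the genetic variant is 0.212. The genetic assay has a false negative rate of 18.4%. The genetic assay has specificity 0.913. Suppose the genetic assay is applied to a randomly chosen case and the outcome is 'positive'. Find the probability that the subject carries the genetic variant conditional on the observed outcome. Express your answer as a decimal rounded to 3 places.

P(H | E) ≈ 0.716

Write H for 'the subject carries the genetic variant'. Prior odds H:¬H = 0.212/0.788 = 0.26904. For the 'positive' outcome, the likelihood ratio is 0.816/0.087 = 9.3793.
Posterior odds = 0.26904 × 9.3793 = 2.5234, so P(H|E) = 2.5234/(1+2.5234) = 0.716.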